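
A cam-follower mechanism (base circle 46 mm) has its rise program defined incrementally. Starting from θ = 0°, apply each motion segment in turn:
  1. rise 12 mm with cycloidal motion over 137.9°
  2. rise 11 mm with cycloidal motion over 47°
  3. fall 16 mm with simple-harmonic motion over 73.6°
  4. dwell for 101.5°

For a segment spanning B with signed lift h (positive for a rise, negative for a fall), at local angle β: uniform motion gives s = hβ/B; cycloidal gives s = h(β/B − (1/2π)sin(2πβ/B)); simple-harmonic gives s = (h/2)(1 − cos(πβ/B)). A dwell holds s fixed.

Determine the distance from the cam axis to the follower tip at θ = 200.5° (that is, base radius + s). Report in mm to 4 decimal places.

seg 1 [0°–137.9°] cycloidal, h=12: full span → s += 12 → s = 12.0000
seg 2 [137.9°–184.9°] cycloidal, h=11: full span → s += 11 → s = 23.0000
seg 3 [184.9°–258.5°] simple-harmonic, h=-16: θ=200.5° here. β=15.6, B=73.6. -16/2·(1 − cos(π·0.2120)) = -1.7090 → s = 21.2910
radial distance = base radius + s = 46 + 21.2910 = 67.2910

67.2910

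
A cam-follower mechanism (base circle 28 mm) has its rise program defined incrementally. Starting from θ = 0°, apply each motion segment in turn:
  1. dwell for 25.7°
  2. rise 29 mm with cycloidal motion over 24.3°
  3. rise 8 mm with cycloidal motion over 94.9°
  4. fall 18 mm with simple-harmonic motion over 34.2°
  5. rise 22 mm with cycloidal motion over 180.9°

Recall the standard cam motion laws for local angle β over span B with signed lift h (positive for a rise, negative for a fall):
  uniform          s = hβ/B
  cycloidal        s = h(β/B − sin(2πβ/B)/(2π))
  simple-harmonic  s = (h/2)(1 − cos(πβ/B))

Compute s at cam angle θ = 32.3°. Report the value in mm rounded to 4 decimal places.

seg 1 [0°–25.7°] dwell: s stays 0.0000
seg 2 [25.7°–50°] cycloidal, h=29: θ=32.3° here. β=6.6, B=24.3. 29·(0.2716 − sin(2π·0.2716)/(2π)) = 3.3035 → s = 3.3035

3.3035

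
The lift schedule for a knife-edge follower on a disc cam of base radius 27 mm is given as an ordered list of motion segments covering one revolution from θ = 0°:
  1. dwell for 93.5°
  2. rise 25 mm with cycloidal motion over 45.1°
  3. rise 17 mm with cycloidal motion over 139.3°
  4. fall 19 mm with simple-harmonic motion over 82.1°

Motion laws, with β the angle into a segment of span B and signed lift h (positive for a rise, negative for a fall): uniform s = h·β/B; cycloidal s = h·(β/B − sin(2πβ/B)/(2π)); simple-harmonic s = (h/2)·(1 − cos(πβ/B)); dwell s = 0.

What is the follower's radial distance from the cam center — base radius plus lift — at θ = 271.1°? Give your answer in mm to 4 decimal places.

seg 1 [0°–93.5°] dwell: s stays 0.0000
seg 2 [93.5°–138.6°] cycloidal, h=25: full span → s += 25 → s = 25.0000
seg 3 [138.6°–277.9°] cycloidal, h=17: θ=271.1° here. β=132.5, B=139.3. 17·(0.9512 − sin(2π·0.9512)/(2π)) = 16.9870 → s = 41.9870
radial distance = base radius + s = 27 + 41.9870 = 68.9870

68.9870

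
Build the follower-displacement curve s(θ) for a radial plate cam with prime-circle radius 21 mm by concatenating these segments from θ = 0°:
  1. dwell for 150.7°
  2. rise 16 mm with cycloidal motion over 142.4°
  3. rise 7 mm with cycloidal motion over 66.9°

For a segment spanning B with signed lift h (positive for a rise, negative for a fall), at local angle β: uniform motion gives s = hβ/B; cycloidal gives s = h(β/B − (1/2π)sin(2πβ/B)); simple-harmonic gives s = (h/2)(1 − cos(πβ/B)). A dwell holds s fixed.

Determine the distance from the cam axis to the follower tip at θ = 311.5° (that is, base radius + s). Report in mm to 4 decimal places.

seg 1 [0°–150.7°] dwell: s stays 0.0000
seg 2 [150.7°–293.1°] cycloidal, h=16: full span → s += 16 → s = 16.0000
seg 3 [293.1°–360°] cycloidal, h=7: θ=311.5° here. β=18.4, B=66.9. 7·(0.2750 − sin(2π·0.2750)/(2π)) = 0.8249 → s = 16.8249
radial distance = base radius + s = 21 + 16.8249 = 37.8249

37.8249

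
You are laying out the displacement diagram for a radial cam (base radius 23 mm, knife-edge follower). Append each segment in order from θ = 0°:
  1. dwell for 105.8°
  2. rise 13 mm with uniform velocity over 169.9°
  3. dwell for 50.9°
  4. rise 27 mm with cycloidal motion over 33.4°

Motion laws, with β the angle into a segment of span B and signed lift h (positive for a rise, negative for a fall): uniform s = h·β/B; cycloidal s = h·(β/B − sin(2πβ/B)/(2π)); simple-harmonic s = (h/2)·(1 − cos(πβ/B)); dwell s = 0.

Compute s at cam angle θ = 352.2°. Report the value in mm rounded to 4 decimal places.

seg 1 [0°–105.8°] dwell: s stays 0.0000
seg 2 [105.8°–275.7°] uniform, h=13: full span → s += 13 → s = 13.0000
seg 3 [275.7°–326.6°] dwell: s stays 13.0000
seg 4 [326.6°–360°] cycloidal, h=27: θ=352.2° here. β=25.6, B=33.4. 27·(0.7665 − sin(2π·0.7665)/(2π)) = 24.9688 → s = 37.9688

37.9688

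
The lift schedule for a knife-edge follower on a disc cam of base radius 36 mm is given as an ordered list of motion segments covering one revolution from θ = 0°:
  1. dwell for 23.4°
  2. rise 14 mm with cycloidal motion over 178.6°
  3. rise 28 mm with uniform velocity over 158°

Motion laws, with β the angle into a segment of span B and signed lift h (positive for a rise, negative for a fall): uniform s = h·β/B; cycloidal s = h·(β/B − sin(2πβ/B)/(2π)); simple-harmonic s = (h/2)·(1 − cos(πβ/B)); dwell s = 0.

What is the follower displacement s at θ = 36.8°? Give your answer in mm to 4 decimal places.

seg 1 [0°–23.4°] dwell: s stays 0.0000
seg 2 [23.4°–202°] cycloidal, h=14: θ=36.8° here. β=13.4, B=178.6. 14·(0.0750 − sin(2π·0.0750)/(2π)) = 0.0385 → s = 0.0385

0.0385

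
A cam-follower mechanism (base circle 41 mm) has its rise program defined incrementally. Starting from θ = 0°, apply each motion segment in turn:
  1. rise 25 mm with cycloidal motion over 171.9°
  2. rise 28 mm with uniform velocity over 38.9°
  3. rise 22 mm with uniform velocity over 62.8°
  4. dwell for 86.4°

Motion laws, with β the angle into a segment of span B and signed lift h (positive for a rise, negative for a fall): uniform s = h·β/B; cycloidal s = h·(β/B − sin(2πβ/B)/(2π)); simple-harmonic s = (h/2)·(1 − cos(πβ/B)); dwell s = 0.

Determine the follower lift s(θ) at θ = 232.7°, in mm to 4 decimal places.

seg 1 [0°–171.9°] cycloidal, h=25: full span → s += 25 → s = 25.0000
seg 2 [171.9°–210.8°] uniform, h=28: full span → s += 28 → s = 53.0000
seg 3 [210.8°–273.6°] uniform, h=22: θ=232.7° here. β=21.9, B=62.8. 22·21.9/62.8 = 7.6720 → s = 60.6720

60.6720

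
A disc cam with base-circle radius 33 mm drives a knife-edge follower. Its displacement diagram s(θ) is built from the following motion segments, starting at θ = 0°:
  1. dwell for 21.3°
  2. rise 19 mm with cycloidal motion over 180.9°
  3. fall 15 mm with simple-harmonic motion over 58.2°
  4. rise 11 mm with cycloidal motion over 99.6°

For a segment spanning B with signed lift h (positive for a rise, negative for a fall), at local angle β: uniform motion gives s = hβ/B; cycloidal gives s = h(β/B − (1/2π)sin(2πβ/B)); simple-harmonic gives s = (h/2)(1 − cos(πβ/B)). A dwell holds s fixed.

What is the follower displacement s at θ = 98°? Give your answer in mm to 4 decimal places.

seg 1 [0°–21.3°] dwell: s stays 0.0000
seg 2 [21.3°–202.2°] cycloidal, h=19: θ=98° here. β=76.7, B=180.9. 19·(0.4240 − sin(2π·0.4240)/(2π)) = 6.6659 → s = 6.6659

6.6659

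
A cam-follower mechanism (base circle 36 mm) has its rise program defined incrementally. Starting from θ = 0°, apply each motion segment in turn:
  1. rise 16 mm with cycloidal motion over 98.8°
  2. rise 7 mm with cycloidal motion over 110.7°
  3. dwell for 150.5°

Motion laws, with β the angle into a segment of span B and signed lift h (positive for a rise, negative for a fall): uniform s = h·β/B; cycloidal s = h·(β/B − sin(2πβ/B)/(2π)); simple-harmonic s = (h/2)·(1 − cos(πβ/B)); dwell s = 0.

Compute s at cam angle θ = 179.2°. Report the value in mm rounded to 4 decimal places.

seg 1 [0°–98.8°] cycloidal, h=16: full span → s += 16 → s = 16.0000
seg 2 [98.8°–209.5°] cycloidal, h=7: θ=179.2° here. β=80.4, B=110.7. 7·(0.7263 − sin(2π·0.7263)/(2π)) = 6.1858 → s = 22.1858

22.1858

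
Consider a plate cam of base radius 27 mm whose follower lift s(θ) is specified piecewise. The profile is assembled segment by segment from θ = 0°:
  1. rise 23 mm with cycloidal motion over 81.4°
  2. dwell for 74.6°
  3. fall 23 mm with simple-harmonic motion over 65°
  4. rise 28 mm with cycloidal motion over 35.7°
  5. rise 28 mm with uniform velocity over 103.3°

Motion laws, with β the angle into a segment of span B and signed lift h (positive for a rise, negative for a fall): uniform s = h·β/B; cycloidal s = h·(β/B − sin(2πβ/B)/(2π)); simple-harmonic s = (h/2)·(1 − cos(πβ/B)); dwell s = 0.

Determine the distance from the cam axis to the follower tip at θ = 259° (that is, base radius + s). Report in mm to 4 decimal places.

seg 1 [0°–81.4°] cycloidal, h=23: full span → s += 23 → s = 23.0000
seg 2 [81.4°–156°] dwell: s stays 23.0000
seg 3 [156°–221°] simple-harmonic, h=-23: full span → s += -23 → s = 0.0000
seg 4 [221°–256.7°] cycloidal, h=28: full span → s += 28 → s = 28.0000
seg 5 [256.7°–360°] uniform, h=28: θ=259° here. β=2.3, B=103.3. 28·2.3/103.3 = 0.6234 → s = 28.6234
radial distance = base radius + s = 27 + 28.6234 = 55.6234

55.6234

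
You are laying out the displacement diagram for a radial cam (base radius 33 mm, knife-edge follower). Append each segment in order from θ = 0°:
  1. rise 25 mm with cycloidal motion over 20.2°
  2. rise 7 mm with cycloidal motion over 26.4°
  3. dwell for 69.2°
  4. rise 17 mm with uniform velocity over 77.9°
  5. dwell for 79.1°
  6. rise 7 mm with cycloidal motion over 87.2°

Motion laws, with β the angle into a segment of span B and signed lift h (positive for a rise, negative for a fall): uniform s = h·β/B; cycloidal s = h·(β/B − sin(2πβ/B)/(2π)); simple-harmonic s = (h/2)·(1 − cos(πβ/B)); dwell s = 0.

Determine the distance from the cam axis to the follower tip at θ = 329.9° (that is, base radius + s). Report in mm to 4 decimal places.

seg 1 [0°–20.2°] cycloidal, h=25: full span → s += 25 → s = 25.0000
seg 2 [20.2°–46.6°] cycloidal, h=7: full span → s += 7 → s = 32.0000
seg 3 [46.6°–115.8°] dwell: s stays 32.0000
seg 4 [115.8°–193.7°] uniform, h=17: full span → s += 17 → s = 49.0000
seg 5 [193.7°–272.8°] dwell: s stays 49.0000
seg 6 [272.8°–360°] cycloidal, h=7: θ=329.9° here. β=57.1, B=87.2. 7·(0.6548 − sin(2π·0.6548)/(2π)) = 5.5044 → s = 54.5044
radial distance = base radius + s = 33 + 54.5044 = 87.5044

87.5044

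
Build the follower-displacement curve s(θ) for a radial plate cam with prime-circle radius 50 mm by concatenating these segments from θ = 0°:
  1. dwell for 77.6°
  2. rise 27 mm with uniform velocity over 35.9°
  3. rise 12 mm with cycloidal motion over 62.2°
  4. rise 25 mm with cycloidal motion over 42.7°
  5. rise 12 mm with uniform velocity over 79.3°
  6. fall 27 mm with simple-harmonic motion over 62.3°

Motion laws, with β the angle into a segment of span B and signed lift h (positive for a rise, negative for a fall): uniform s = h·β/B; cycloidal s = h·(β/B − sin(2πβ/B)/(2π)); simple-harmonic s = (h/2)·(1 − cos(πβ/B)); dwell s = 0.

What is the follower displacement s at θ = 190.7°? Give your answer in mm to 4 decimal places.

seg 1 [0°–77.6°] dwell: s stays 0.0000
seg 2 [77.6°–113.5°] uniform, h=27: full span → s += 27 → s = 27.0000
seg 3 [113.5°–175.7°] cycloidal, h=12: full span → s += 12 → s = 39.0000
seg 4 [175.7°–218.4°] cycloidal, h=25: θ=190.7° here. β=15, B=42.7. 25·(0.3513 − sin(2π·0.3513)/(2π)) = 5.5823 → s = 44.5823

44.5823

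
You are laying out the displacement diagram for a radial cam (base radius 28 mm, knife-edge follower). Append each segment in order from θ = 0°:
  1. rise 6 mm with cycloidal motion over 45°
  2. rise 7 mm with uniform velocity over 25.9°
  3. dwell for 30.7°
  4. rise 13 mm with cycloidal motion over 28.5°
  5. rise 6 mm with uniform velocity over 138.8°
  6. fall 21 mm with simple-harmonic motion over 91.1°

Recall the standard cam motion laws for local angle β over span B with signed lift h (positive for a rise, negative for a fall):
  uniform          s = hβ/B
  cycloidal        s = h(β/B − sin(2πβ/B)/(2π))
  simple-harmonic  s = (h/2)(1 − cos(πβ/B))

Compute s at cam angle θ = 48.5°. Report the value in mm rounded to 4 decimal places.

seg 1 [0°–45°] cycloidal, h=6: full span → s += 6 → s = 6.0000
seg 2 [45°–70.9°] uniform, h=7: θ=48.5° here. β=3.5, B=25.9. 7·3.5/25.9 = 0.9459 → s = 6.9459

6.9459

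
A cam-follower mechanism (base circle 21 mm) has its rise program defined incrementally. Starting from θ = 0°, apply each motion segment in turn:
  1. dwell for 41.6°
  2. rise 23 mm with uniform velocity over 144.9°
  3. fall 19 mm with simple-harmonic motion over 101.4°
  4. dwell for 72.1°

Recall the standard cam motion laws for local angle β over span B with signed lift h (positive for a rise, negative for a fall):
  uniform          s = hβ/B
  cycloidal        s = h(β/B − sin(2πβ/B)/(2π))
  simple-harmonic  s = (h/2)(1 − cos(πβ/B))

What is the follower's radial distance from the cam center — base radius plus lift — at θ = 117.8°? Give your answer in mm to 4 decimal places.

seg 1 [0°–41.6°] dwell: s stays 0.0000
seg 2 [41.6°–186.5°] uniform, h=23: θ=117.8° here. β=76.2, B=144.9. 23·76.2/144.9 = 12.0952 → s = 12.0952
radial distance = base radius + s = 21 + 12.0952 = 33.0952

33.0952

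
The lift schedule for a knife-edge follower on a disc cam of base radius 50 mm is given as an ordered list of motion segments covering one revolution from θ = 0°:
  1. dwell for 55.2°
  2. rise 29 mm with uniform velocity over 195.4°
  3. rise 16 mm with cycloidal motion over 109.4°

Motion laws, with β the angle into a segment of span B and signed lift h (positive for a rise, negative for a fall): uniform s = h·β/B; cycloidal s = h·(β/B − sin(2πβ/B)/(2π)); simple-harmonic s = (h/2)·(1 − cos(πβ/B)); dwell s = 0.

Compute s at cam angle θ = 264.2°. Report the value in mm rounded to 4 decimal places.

seg 1 [0°–55.2°] dwell: s stays 0.0000
seg 2 [55.2°–250.6°] uniform, h=29: full span → s += 29 → s = 29.0000
seg 3 [250.6°–360°] cycloidal, h=16: θ=264.2° here. β=13.6, B=109.4. 16·(0.1243 − sin(2π·0.1243)/(2π)) = 0.1962 → s = 29.1962

29.1962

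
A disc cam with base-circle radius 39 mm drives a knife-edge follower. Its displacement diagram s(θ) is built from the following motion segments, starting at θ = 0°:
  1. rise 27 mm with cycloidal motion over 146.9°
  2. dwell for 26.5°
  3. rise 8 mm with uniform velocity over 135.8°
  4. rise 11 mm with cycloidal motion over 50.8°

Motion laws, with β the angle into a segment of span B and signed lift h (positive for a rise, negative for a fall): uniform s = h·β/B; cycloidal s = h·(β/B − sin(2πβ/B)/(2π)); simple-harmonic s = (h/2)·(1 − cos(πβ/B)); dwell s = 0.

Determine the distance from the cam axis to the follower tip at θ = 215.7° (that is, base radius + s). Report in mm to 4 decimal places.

seg 1 [0°–146.9°] cycloidal, h=27: full span → s += 27 → s = 27.0000
seg 2 [146.9°–173.4°] dwell: s stays 27.0000
seg 3 [173.4°–309.2°] uniform, h=8: θ=215.7° here. β=42.3, B=135.8. 8·42.3/135.8 = 2.4919 → s = 29.4919
radial distance = base radius + s = 39 + 29.4919 = 68.4919

68.4919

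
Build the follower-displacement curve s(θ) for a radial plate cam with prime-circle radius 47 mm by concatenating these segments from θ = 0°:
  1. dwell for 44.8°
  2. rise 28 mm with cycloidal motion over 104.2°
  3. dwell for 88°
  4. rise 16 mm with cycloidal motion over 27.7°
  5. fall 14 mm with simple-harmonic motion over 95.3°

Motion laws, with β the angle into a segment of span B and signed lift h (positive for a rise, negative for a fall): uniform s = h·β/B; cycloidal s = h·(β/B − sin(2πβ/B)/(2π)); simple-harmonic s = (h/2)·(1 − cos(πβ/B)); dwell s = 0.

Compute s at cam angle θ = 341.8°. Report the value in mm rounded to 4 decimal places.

seg 1 [0°–44.8°] dwell: s stays 0.0000
seg 2 [44.8°–149°] cycloidal, h=28: full span → s += 28 → s = 28.0000
seg 3 [149°–237°] dwell: s stays 28.0000
seg 4 [237°–264.7°] cycloidal, h=16: full span → s += 16 → s = 44.0000
seg 5 [264.7°–360°] simple-harmonic, h=-14: θ=341.8° here. β=77.1, B=95.3. -14/2·(1 − cos(π·0.8090)) = -12.7775 → s = 31.2225

31.2225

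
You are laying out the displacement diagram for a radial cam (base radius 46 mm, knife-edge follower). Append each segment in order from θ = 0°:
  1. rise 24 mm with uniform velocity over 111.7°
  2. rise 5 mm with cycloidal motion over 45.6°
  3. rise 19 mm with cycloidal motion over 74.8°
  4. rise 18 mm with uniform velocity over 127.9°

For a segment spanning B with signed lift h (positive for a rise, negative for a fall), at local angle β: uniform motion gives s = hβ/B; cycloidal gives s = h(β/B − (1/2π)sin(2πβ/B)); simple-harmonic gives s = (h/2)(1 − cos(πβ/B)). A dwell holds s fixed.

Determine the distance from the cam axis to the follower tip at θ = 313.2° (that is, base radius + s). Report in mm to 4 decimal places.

seg 1 [0°–111.7°] uniform, h=24: full span → s += 24 → s = 24.0000
seg 2 [111.7°–157.3°] cycloidal, h=5: full span → s += 5 → s = 29.0000
seg 3 [157.3°–232.1°] cycloidal, h=19: full span → s += 19 → s = 48.0000
seg 4 [232.1°–360°] uniform, h=18: θ=313.2° here. β=81.1, B=127.9. 18·81.1/127.9 = 11.4136 → s = 59.4136
radial distance = base radius + s = 46 + 59.4136 = 105.4136

105.4136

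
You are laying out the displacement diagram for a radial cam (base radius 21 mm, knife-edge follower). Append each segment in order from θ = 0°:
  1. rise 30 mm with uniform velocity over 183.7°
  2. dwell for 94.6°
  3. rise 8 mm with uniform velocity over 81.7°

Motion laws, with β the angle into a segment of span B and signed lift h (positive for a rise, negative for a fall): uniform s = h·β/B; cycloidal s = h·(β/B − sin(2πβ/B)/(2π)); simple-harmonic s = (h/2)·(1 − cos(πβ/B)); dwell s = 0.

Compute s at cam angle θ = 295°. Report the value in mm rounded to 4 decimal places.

seg 1 [0°–183.7°] uniform, h=30: full span → s += 30 → s = 30.0000
seg 2 [183.7°–278.3°] dwell: s stays 30.0000
seg 3 [278.3°–360°] uniform, h=8: θ=295° here. β=16.7, B=81.7. 8·16.7/81.7 = 1.6353 → s = 31.6353

31.6353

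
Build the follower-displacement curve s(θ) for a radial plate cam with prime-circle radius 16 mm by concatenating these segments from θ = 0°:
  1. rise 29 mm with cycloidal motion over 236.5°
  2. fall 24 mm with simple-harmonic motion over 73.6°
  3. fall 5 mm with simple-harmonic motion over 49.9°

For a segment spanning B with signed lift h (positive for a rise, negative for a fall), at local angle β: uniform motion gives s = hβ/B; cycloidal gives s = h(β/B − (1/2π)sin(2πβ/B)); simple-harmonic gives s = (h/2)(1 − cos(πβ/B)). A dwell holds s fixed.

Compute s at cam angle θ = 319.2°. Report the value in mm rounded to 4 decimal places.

seg 1 [0°–236.5°] cycloidal, h=29: full span → s += 29 → s = 29.0000
seg 2 [236.5°–310.1°] simple-harmonic, h=-24: full span → s += -24 → s = 5.0000
seg 3 [310.1°–360°] simple-harmonic, h=-5: θ=319.2° here. β=9.1, B=49.9. -5/2·(1 − cos(π·0.1824)) = -0.3992 → s = 4.6008

4.6008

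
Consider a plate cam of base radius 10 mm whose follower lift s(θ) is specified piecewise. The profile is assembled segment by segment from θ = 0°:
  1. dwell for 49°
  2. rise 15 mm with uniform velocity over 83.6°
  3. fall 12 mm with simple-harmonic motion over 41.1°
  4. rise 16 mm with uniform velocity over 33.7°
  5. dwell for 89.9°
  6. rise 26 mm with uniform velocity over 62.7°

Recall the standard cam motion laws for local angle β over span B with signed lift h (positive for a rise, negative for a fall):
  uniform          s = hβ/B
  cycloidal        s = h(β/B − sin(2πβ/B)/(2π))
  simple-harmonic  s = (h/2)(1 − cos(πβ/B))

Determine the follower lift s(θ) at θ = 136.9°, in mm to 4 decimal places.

seg 1 [0°–49°] dwell: s stays 0.0000
seg 2 [49°–132.6°] uniform, h=15: full span → s += 15 → s = 15.0000
seg 3 [132.6°–173.7°] simple-harmonic, h=-12: θ=136.9° here. β=4.3, B=41.1. -12/2·(1 − cos(π·0.1046)) = -0.3212 → s = 14.6788

14.6788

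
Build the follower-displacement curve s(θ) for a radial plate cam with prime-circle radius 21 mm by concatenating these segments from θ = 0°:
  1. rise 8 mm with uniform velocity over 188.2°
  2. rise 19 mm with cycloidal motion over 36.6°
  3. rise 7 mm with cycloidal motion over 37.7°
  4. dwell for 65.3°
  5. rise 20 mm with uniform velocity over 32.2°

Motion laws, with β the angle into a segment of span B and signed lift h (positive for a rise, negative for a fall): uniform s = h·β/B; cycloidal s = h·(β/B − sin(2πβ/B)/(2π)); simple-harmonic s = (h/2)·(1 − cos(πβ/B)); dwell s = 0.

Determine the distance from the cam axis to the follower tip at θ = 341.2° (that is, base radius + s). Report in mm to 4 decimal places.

seg 1 [0°–188.2°] uniform, h=8: full span → s += 8 → s = 8.0000
seg 2 [188.2°–224.8°] cycloidal, h=19: full span → s += 19 → s = 27.0000
seg 3 [224.8°–262.5°] cycloidal, h=7: full span → s += 7 → s = 34.0000
seg 4 [262.5°–327.8°] dwell: s stays 34.0000
seg 5 [327.8°–360°] uniform, h=20: θ=341.2° here. β=13.4, B=32.2. 20·13.4/32.2 = 8.3230 → s = 42.3230
radial distance = base radius + s = 21 + 42.3230 = 63.3230

63.3230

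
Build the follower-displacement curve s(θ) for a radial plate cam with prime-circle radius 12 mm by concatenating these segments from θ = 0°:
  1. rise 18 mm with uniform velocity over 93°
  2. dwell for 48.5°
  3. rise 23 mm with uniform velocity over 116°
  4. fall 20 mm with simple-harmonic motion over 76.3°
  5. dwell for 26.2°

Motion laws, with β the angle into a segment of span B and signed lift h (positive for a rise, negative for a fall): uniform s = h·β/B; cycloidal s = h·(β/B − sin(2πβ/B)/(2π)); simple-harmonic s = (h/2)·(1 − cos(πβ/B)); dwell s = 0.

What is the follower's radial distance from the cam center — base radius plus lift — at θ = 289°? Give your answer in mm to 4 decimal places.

seg 1 [0°–93°] uniform, h=18: full span → s += 18 → s = 18.0000
seg 2 [93°–141.5°] dwell: s stays 18.0000
seg 3 [141.5°–257.5°] uniform, h=23: full span → s += 23 → s = 41.0000
seg 4 [257.5°–333.8°] simple-harmonic, h=-20: θ=289° here. β=31.5, B=76.3. -20/2·(1 − cos(π·0.4128)) = -7.2960 → s = 33.7040
radial distance = base radius + s = 12 + 33.7040 = 45.7040

45.7040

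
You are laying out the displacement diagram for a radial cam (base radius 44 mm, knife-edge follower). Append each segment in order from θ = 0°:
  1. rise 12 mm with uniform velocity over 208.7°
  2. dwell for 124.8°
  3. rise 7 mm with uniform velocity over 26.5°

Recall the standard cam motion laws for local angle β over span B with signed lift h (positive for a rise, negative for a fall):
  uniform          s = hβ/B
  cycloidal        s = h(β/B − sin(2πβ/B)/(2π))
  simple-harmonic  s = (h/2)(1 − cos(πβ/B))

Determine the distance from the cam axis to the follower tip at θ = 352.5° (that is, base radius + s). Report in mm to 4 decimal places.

seg 1 [0°–208.7°] uniform, h=12: full span → s += 12 → s = 12.0000
seg 2 [208.7°–333.5°] dwell: s stays 12.0000
seg 3 [333.5°–360°] uniform, h=7: θ=352.5° here. β=19, B=26.5. 7·19/26.5 = 5.0189 → s = 17.0189
radial distance = base radius + s = 44 + 17.0189 = 61.0189

61.0189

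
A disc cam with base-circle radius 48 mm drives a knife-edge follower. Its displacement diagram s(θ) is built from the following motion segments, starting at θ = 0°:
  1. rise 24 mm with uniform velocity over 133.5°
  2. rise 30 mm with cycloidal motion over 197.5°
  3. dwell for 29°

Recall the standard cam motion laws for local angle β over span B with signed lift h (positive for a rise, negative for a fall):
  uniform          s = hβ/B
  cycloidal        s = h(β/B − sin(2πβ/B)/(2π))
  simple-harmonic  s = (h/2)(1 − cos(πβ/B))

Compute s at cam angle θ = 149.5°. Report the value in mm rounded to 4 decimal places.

seg 1 [0°–133.5°] uniform, h=24: full span → s += 24 → s = 24.0000
seg 2 [133.5°–331°] cycloidal, h=30: θ=149.5° here. β=16, B=197.5. 30·(0.0810 − sin(2π·0.0810)/(2π)) = 0.1036 → s = 24.1036

24.1036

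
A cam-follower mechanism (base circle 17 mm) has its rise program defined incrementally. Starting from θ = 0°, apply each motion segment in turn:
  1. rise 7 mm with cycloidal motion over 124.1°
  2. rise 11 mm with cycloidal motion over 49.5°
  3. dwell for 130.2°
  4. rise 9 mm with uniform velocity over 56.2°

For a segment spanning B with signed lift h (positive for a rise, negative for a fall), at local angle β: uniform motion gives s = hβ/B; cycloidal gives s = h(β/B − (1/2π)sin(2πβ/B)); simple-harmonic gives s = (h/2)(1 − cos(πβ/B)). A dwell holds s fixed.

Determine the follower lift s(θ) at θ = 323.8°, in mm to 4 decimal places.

seg 1 [0°–124.1°] cycloidal, h=7: full span → s += 7 → s = 7.0000
seg 2 [124.1°–173.6°] cycloidal, h=11: full span → s += 11 → s = 18.0000
seg 3 [173.6°–303.8°] dwell: s stays 18.0000
seg 4 [303.8°–360°] uniform, h=9: θ=323.8° here. β=20, B=56.2. 9·20/56.2 = 3.2028 → s = 21.2028

21.2028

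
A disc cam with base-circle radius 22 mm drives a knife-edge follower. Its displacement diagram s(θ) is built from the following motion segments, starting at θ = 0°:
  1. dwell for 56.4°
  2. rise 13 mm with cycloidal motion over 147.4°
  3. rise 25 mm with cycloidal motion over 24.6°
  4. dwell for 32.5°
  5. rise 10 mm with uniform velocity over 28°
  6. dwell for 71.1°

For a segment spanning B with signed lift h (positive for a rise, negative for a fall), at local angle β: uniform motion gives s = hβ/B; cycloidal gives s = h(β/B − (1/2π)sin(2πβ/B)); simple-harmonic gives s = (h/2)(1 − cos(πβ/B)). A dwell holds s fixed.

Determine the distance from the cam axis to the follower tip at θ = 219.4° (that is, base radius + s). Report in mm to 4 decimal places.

seg 1 [0°–56.4°] dwell: s stays 0.0000
seg 2 [56.4°–203.8°] cycloidal, h=13: full span → s += 13 → s = 13.0000
seg 3 [203.8°–228.4°] cycloidal, h=25: θ=219.4° here. β=15.6, B=24.6. 25·(0.6341 − sin(2π·0.6341)/(2π)) = 18.8241 → s = 31.8241
radial distance = base radius + s = 22 + 31.8241 = 53.8241

53.8241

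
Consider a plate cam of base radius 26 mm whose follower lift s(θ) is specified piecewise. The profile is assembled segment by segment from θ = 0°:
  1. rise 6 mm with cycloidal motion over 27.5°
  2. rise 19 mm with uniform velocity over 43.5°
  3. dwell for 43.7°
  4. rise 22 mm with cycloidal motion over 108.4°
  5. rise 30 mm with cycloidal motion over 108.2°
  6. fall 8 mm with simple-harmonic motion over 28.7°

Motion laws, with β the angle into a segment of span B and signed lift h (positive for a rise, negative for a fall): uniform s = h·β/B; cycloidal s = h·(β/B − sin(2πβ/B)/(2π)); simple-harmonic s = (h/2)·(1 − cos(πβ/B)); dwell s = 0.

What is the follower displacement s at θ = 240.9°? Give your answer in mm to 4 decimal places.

seg 1 [0°–27.5°] cycloidal, h=6: full span → s += 6 → s = 6.0000
seg 2 [27.5°–71°] uniform, h=19: full span → s += 19 → s = 25.0000
seg 3 [71°–114.7°] dwell: s stays 25.0000
seg 4 [114.7°–223.1°] cycloidal, h=22: full span → s += 22 → s = 47.0000
seg 5 [223.1°–331.3°] cycloidal, h=30: θ=240.9° here. β=17.8, B=108.2. 30·(0.1645 − sin(2π·0.1645)/(2π)) = 0.8331 → s = 47.8331

47.8331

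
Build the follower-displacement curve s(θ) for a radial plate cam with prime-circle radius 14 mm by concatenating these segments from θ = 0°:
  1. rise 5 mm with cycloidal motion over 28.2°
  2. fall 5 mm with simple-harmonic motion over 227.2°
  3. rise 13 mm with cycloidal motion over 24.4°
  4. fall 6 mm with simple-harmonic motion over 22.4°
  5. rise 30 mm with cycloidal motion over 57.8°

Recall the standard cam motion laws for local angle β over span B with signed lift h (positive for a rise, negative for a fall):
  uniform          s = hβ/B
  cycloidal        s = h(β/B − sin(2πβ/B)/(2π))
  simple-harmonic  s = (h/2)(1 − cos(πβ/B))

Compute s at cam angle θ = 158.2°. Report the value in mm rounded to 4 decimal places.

seg 1 [0°–28.2°] cycloidal, h=5: full span → s += 5 → s = 5.0000
seg 2 [28.2°–255.4°] simple-harmonic, h=-5: θ=158.2° here. β=130, B=227.2. -5/2·(1 − cos(π·0.5722)) = -3.0621 → s = 1.9379

1.9379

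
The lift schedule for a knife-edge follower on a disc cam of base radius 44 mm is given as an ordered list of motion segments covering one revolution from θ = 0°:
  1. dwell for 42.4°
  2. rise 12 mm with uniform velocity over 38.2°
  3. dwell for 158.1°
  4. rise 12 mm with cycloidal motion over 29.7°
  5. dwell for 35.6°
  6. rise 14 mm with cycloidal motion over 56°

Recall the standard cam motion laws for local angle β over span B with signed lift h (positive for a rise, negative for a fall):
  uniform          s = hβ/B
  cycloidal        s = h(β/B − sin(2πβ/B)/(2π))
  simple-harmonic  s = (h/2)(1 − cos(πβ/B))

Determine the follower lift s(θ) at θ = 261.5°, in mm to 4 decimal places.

seg 1 [0°–42.4°] dwell: s stays 0.0000
seg 2 [42.4°–80.6°] uniform, h=12: full span → s += 12 → s = 12.0000
seg 3 [80.6°–238.7°] dwell: s stays 12.0000
seg 4 [238.7°–268.4°] cycloidal, h=12: θ=261.5° here. β=22.8, B=29.7. 12·(0.7677 − sin(2π·0.7677)/(2π)) = 11.1102 → s = 23.1102

23.1102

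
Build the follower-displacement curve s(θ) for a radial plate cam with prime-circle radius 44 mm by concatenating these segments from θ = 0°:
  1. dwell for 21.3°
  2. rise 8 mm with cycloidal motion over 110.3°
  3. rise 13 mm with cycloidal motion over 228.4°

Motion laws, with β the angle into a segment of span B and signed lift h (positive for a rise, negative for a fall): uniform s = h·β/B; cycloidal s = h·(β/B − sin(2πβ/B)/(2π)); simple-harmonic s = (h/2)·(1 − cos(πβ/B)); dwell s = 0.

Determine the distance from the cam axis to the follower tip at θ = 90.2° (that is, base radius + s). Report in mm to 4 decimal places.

seg 1 [0°–21.3°] dwell: s stays 0.0000
seg 2 [21.3°–131.6°] cycloidal, h=8: θ=90.2° here. β=68.9, B=110.3. 8·(0.6247 − sin(2π·0.6247)/(2π)) = 5.8957 → s = 5.8957
radial distance = base radius + s = 44 + 5.8957 = 49.8957

49.8957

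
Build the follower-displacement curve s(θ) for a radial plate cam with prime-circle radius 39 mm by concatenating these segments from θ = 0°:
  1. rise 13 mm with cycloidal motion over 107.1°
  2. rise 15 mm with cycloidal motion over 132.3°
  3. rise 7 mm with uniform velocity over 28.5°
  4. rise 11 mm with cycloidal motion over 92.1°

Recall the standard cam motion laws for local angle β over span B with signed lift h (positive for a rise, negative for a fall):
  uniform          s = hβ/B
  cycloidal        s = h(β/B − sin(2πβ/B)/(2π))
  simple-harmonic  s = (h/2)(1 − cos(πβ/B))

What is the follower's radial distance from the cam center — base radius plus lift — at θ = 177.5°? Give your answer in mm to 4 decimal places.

seg 1 [0°–107.1°] cycloidal, h=13: full span → s += 13 → s = 13.0000
seg 2 [107.1°–239.4°] cycloidal, h=15: θ=177.5° here. β=70.4, B=132.3. 15·(0.5321 − sin(2π·0.5321)/(2π)) = 8.4605 → s = 21.4605
radial distance = base radius + s = 39 + 21.4605 = 60.4605

60.4605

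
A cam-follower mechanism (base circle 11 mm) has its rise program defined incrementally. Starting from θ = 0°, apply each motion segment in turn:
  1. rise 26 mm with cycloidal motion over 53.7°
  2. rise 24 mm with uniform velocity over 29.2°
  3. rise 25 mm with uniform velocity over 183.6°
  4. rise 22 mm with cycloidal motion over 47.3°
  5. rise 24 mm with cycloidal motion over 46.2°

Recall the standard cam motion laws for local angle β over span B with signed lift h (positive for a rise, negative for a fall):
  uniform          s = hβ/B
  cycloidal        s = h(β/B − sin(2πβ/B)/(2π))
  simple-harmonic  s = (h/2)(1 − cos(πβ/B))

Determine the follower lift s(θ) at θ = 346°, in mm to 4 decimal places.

seg 1 [0°–53.7°] cycloidal, h=26: full span → s += 26 → s = 26.0000
seg 2 [53.7°–82.9°] uniform, h=24: full span → s += 24 → s = 50.0000
seg 3 [82.9°–266.5°] uniform, h=25: full span → s += 25 → s = 75.0000
seg 4 [266.5°–313.8°] cycloidal, h=22: full span → s += 22 → s = 97.0000
seg 5 [313.8°–360°] cycloidal, h=24: θ=346° here. β=32.2, B=46.2. 24·(0.6970 − sin(2π·0.6970)/(2π)) = 20.3369 → s = 117.3369

117.3369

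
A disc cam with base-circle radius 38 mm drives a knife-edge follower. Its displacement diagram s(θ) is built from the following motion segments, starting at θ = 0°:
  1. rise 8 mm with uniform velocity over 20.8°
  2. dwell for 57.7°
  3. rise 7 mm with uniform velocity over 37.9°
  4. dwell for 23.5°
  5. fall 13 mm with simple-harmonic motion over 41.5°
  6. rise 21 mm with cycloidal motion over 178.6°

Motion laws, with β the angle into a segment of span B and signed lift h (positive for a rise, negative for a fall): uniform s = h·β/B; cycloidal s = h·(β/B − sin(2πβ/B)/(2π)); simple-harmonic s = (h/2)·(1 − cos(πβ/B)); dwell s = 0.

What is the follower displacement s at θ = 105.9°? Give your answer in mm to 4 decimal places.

seg 1 [0°–20.8°] uniform, h=8: full span → s += 8 → s = 8.0000
seg 2 [20.8°–78.5°] dwell: s stays 8.0000
seg 3 [78.5°–116.4°] uniform, h=7: θ=105.9° here. β=27.4, B=37.9. 7·27.4/37.9 = 5.0607 → s = 13.0607

13.0607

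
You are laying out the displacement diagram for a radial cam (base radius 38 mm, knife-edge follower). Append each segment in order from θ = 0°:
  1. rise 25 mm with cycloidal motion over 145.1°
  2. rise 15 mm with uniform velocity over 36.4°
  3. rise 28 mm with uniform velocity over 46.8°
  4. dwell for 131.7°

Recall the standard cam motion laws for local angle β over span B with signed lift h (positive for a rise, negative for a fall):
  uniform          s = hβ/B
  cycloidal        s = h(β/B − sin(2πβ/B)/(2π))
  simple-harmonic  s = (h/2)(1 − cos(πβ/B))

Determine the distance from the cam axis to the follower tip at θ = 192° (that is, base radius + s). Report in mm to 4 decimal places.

seg 1 [0°–145.1°] cycloidal, h=25: full span → s += 25 → s = 25.0000
seg 2 [145.1°–181.5°] uniform, h=15: full span → s += 15 → s = 40.0000
seg 3 [181.5°–228.3°] uniform, h=28: θ=192° here. β=10.5, B=46.8. 28·10.5/46.8 = 6.2821 → s = 46.2821
radial distance = base radius + s = 38 + 46.2821 = 84.2821

84.2821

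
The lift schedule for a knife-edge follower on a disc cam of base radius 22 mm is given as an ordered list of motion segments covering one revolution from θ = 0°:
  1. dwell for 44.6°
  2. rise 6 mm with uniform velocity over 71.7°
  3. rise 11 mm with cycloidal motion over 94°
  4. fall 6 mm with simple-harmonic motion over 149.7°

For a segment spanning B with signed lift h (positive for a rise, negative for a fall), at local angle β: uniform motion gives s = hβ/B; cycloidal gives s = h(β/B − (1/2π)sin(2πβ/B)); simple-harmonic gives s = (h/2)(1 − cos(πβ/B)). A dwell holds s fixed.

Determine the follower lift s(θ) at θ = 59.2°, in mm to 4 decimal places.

seg 1 [0°–44.6°] dwell: s stays 0.0000
seg 2 [44.6°–116.3°] uniform, h=6: θ=59.2° here. β=14.6, B=71.7. 6·14.6/71.7 = 1.2218 → s = 1.2218

1.2218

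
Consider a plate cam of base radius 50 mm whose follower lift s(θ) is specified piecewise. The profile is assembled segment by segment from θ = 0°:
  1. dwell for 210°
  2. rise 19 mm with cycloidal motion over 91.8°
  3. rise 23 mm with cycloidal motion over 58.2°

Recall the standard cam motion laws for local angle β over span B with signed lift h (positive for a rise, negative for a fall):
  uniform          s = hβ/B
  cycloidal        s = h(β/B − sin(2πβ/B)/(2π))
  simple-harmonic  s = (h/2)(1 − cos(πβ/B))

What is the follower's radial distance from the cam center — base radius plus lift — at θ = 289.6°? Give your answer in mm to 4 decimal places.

seg 1 [0°–210°] dwell: s stays 0.0000
seg 2 [210°–301.8°] cycloidal, h=19: θ=289.6° here. β=79.6, B=91.8. 19·(0.8671 − sin(2π·0.8671)/(2π)) = 18.7166 → s = 18.7166
radial distance = base radius + s = 50 + 18.7166 = 68.7166

68.7166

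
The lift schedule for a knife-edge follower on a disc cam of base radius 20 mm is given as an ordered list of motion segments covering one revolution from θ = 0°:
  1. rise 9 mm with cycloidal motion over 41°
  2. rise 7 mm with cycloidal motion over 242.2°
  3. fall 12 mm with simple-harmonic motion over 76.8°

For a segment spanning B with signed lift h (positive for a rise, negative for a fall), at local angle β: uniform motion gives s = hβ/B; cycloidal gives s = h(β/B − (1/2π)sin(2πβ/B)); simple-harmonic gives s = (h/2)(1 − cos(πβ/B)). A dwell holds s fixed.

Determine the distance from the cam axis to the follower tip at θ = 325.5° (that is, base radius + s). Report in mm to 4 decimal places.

seg 1 [0°–41°] cycloidal, h=9: full span → s += 9 → s = 9.0000
seg 2 [41°–283.2°] cycloidal, h=7: full span → s += 7 → s = 16.0000
seg 3 [283.2°–360°] simple-harmonic, h=-12: θ=325.5° here. β=42.3, B=76.8. -12/2·(1 − cos(π·0.5508)) = -6.9531 → s = 9.0469
radial distance = base radius + s = 20 + 9.0469 = 29.0469

29.0469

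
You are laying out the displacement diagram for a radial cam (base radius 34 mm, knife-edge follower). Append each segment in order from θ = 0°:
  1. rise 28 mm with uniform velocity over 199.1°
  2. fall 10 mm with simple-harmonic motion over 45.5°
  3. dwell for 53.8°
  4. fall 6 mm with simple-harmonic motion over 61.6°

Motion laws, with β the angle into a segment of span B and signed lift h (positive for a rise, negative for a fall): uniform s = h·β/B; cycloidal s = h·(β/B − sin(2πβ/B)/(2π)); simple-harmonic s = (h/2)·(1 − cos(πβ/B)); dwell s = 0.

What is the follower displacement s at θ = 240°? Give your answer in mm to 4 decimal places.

seg 1 [0°–199.1°] uniform, h=28: full span → s += 28 → s = 28.0000
seg 2 [199.1°–244.6°] simple-harmonic, h=-10: θ=240° here. β=40.9, B=45.5. -10/2·(1 − cos(π·0.8989)) = -9.7499 → s = 18.2501

18.2501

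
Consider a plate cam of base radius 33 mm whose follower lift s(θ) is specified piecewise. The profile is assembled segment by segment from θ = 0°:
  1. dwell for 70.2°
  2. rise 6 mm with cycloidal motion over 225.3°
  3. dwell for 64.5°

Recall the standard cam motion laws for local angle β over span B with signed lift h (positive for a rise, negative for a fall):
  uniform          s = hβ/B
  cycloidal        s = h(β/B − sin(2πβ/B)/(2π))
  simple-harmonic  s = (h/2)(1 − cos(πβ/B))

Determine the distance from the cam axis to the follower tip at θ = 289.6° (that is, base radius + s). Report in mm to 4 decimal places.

seg 1 [0°–70.2°] dwell: s stays 0.0000
seg 2 [70.2°–295.5°] cycloidal, h=6: θ=289.6° here. β=219.4, B=225.3. 6·(0.9738 − sin(2π·0.9738)/(2π)) = 5.9993 → s = 5.9993
radial distance = base radius + s = 33 + 5.9993 = 38.9993

38.9993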